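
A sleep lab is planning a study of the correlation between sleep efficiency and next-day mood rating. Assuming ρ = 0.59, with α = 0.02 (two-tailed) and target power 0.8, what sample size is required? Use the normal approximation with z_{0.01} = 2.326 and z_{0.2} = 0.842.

n = 25

Fisher's z: C = ½·ln((1+r)/(1−r)) = ½·ln(3.8780) = 0.6777.
n = ((z_{α/2} + z_β)/C)² + 3.
(2.326 + 0.842) / 0.6777 = 3.168 / 0.6777 = 4.675.
n = 4.675² + 3 = 21.85 + 3 = 24.9.
Round up.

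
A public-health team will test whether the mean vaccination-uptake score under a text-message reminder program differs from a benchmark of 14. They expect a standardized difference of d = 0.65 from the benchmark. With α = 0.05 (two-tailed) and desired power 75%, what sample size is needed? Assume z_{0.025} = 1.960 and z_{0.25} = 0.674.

n = 17

For a one-sample test: n = ((z_{α/2} + z_β) / d)².
z_{α/2} + z_β = 1.960 + 0.674 = 2.634.
n = (2.634 / 0.65)² = 4.052² = 16.42.
Round up.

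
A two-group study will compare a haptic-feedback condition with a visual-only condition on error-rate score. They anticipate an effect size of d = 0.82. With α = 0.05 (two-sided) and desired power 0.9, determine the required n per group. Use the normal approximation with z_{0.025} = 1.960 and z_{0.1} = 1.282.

n = 32 per group

For two independent groups with equal n: n = 2·((z_{α/2} + z_β) / d)².
z_{α/2} + z_β = 1.960 + 1.282 = 3.242.
n = 2 × (3.242 / 0.82)² = 2 × 3.954² = 2 × 15.63 = 31.3.
Round up to the next whole participant.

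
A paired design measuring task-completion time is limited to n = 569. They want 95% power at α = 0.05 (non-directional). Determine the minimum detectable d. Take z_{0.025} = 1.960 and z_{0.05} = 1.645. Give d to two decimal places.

d_min ≈ 0.15

For a single sample (or paired design) of n = 569: d_min = (z_{α/2} + z_β)/√n.
z-sum = 1.960 + 1.645 = 3.605.
d_min = 3.605 / √569 = 3.605 / 23.854 = 0.151.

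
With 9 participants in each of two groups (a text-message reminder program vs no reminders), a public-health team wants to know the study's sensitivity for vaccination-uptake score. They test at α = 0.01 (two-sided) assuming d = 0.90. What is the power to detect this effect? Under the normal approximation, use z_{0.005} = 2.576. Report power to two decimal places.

For two equal groups, power = Φ(d·√(n/2) − z_{α/2}).
d·√(n/2) = 0.90 × √(9/2) = 0.90 × 2.121 = 1.909.
z_β = 1.909 − 2.576 = -0.667.
Power = Φ(-0.667) = 0.252.

power ≈ 0.25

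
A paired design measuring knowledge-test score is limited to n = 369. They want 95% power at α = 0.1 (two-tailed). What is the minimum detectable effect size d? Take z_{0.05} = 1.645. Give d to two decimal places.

For a single sample (or paired design) of n = 369: d_min = (z_{α/2} + z_β)/√n.
z-sum = 1.645 + 1.645 = 3.290.
d_min = 3.290 / √369 = 3.290 / 19.209 = 0.171.

d_min ≈ 0.17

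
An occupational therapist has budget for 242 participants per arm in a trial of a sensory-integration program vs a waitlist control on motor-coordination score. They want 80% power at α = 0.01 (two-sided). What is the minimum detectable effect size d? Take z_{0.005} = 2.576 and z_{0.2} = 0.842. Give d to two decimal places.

d_min ≈ 0.31

For two independent groups of n = 242 each: d_min = (z_{α/2} + z_β)·√(2/n).
z-sum = 2.576 + 0.842 = 3.418.
d_min = 3.418 × √(2/242) = 3.418 × 0.0909 = 0.311.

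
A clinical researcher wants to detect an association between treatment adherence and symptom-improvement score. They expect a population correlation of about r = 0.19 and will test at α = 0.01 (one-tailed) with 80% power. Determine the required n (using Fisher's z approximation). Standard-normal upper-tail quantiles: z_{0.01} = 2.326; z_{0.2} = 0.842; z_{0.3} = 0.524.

n = 275

Fisher's z: C = ½·ln((1+r)/(1−r)) = ½·ln(1.4691) = 0.1923.
n = ((z_{α} + z_β)/C)² + 3.
(2.326 + 0.842) / 0.1923 = 3.168 / 0.1923 = 16.474.
n = 16.474² + 3 = 271.40 + 3 = 274.4.
Round up.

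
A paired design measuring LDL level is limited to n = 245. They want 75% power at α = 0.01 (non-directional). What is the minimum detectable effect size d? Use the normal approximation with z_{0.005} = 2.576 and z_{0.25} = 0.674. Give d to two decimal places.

For a single sample (or paired design) of n = 245: d_min = (z_{α/2} + z_β)/√n.
z-sum = 2.576 + 0.674 = 3.250.
d_min = 3.250 / √245 = 3.250 / 15.652 = 0.208.

d_min ≈ 0.21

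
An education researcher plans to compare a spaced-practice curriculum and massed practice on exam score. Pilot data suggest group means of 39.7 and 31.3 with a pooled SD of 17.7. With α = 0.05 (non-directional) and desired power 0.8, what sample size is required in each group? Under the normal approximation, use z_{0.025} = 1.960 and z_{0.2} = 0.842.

Cohen's d = |M₁ − M₂| / SD_pooled = |39.7 − 31.3| / 17.7 = 8.4 / 17.7 = 0.475.
For two independent groups with equal n: n = 2·((z_{α/2} + z_β) / d)².
z_{α/2} + z_β = 1.960 + 0.842 = 2.802.
n = 2 × (2.802 / 0.475)² = 2 × 5.899² = 2 × 34.80 = 69.6.
Round up to the next whole participant.

n = 70 per group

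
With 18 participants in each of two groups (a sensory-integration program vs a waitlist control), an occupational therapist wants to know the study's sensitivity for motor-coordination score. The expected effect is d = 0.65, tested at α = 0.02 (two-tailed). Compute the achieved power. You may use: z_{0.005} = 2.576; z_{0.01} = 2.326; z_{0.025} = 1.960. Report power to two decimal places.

For two equal groups, power = Φ(d·√(n/2) − z_{α/2}).
d·√(n/2) = 0.65 × √(18/2) = 0.65 × 3.000 = 1.950.
z_β = 1.950 − 2.326 = -0.376.
Power = Φ(-0.376) = 0.353.

power ≈ 0.35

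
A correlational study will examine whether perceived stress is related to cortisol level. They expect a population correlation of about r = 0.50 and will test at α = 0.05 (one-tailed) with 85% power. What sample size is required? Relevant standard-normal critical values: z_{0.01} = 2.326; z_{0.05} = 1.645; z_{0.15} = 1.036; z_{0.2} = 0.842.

Fisher's z: C = ½·ln((1+r)/(1−r)) = ½·ln(3.0000) = 0.5493.
n = ((z_{α} + z_β)/C)² + 3.
(1.645 + 1.036) / 0.5493 = 2.681 / 0.5493 = 4.881.
n = 4.881² + 3 = 23.82 + 3 = 26.8.
Round up.

n = 27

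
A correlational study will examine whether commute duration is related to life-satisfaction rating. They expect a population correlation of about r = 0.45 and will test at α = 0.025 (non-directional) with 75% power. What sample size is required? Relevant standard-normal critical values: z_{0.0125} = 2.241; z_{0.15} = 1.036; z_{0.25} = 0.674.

Fisher's z: C = ½·ln((1+r)/(1−r)) = ½·ln(2.6364) = 0.4847.
n = ((z_{α/2} + z_β)/C)² + 3.
(2.241 + 0.674) / 0.4847 = 2.915 / 0.4847 = 6.014.
n = 6.014² + 3 = 36.17 + 3 = 39.2.
Round up.

n = 40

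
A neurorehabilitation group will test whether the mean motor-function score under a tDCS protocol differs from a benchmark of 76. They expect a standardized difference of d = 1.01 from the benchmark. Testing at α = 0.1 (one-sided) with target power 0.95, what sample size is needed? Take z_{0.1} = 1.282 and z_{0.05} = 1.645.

n = 9

For a one-sample test: n = ((z_{α} + z_β) / d)².
z_{α} + z_β = 1.282 + 1.645 = 2.927.
n = (2.927 / 1.01)² = 2.898² = 8.40.
Round up.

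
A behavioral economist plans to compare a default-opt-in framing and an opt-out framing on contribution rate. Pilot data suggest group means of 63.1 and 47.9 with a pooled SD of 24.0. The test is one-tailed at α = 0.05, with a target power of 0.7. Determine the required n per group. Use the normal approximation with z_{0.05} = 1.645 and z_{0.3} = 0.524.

n = 24 per group

Cohen's d = |M₁ − M₂| / SD_pooled = |63.1 − 47.9| / 24.0 = 15.2 / 24.0 = 0.633.
For two independent groups with equal n: n = 2·((z_{α} + z_β) / d)².
z_{α} + z_β = 1.645 + 0.524 = 2.169.
n = 2 × (2.169 / 0.633)² = 2 × 3.427² = 2 × 11.74 = 23.5.
Round up to the next whole participant.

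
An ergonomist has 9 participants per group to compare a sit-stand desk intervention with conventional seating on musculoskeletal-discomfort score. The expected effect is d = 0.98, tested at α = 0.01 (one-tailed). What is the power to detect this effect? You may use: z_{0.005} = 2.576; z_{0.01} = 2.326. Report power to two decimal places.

power ≈ 0.40

For two equal groups, power = Φ(d·√(n/2) − z_{α}).
d·√(n/2) = 0.98 × √(9/2) = 0.98 × 2.121 = 2.079.
z_β = 2.079 − 2.326 = -0.247.
Power = Φ(-0.247) = 0.402.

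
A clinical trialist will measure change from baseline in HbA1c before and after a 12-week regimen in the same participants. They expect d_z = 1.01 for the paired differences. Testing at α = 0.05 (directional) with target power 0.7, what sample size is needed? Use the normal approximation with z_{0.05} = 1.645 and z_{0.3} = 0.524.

For a paired (one-sample on differences) test: n = ((z_{α} + z_β) / d)².
z_{α} + z_β = 1.645 + 0.524 = 2.169.
n = (2.169 / 1.01)² = 2.148² = 4.61.
Round up.

n = 5 pairs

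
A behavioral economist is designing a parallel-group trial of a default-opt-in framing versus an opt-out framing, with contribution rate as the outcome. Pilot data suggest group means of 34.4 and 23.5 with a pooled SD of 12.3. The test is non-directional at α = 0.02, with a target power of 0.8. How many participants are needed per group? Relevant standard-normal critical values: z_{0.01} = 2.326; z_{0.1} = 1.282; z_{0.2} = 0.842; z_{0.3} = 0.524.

Cohen's d = |M₁ − M₂| / SD_pooled = |34.4 − 23.5| / 12.3 = 10.9 / 12.3 = 0.886.
For two independent groups with equal n: n = 2·((z_{α/2} + z_β) / d)².
z_{α/2} + z_β = 2.326 + 0.842 = 3.168.
n = 2 × (3.168 / 0.886)² = 2 × 3.576² = 2 × 12.79 = 25.6.
Round up to the next whole participant.

n = 26 per group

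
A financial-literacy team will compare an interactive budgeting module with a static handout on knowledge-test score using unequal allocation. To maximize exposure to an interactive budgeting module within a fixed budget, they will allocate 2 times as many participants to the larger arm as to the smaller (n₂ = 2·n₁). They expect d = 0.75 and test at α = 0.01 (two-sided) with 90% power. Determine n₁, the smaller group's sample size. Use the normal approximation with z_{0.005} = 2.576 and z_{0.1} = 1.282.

With allocation ratio k = n₂/n₁ = 2, Var(x̄₁−x̄₂) = σ²(1/n₁ + 1/(k·n₁)) = σ²·(k+1)/(k·n₁).
So n₁ = (1 + 1/k)·((z_{α/2} + z_β)/d)² = 1.500 × (3.858/0.75)².
n₁ = 1.500 × 26.46 = 39.7.
Round up: n₁ = 40, giving n₂ = 2 × 40 = 80.

n₁ = 40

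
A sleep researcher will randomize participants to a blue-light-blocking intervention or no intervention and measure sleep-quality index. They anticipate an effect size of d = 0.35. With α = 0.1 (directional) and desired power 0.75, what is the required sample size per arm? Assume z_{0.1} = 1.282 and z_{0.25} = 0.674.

n = 63 per group

For two independent groups with equal n: n = 2·((z_{α} + z_β) / d)².
z_{α} + z_β = 1.282 + 0.674 = 1.956.
n = 2 × (1.956 / 0.35)² = 2 × 5.589² = 2 × 31.23 = 62.5.
Round up to the next whole participant.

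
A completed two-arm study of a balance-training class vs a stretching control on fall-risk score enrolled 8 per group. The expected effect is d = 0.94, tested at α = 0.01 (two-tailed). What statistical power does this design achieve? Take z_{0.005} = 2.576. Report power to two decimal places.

For two equal groups, power = Φ(d·√(n/2) − z_{α/2}).
d·√(n/2) = 0.94 × √(8/2) = 0.94 × 2.000 = 1.880.
z_β = 1.880 − 2.576 = -0.696.
Power = Φ(-0.696) = 0.243.

power ≈ 0.24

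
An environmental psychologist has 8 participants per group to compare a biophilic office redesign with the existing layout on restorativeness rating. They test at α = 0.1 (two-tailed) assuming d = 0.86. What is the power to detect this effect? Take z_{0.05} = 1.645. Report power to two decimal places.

power ≈ 0.53

For two equal groups, power = Φ(d·√(n/2) − z_{α/2}).
d·√(n/2) = 0.86 × √(8/2) = 0.86 × 2.000 = 1.720.
z_β = 1.720 − 1.645 = 0.075.
Power = Φ(0.075) = 0.530.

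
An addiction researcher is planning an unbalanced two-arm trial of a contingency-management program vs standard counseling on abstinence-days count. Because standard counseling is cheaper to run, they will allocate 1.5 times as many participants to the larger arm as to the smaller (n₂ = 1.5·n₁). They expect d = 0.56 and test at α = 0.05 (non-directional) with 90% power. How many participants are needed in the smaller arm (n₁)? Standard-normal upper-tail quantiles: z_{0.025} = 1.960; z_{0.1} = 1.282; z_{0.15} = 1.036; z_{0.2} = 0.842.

n₁ = 56

With allocation ratio k = n₂/n₁ = 1.5, Var(x̄₁−x̄₂) = σ²(1/n₁ + 1/(k·n₁)) = σ²·(k+1)/(k·n₁).
So n₁ = (1 + 1/k)·((z_{α/2} + z_β)/d)² = 1.667 × (3.242/0.56)².
n₁ = 1.667 × 33.52 = 55.9.
Round up: n₁ = 56, giving n₂ = 1.5 × 56 = 84.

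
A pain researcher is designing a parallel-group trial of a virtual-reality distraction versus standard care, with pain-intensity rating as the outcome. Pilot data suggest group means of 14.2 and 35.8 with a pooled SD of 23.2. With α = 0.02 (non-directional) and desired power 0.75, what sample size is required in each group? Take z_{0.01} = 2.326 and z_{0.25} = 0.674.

Cohen's d = |M₁ − M₂| / SD_pooled = |14.2 − 35.8| / 23.2 = 21.6 / 23.2 = 0.931.
For two independent groups with equal n: n = 2·((z_{α/2} + z_β) / d)².
z_{α/2} + z_β = 2.326 + 0.674 = 3.000.
n = 2 × (3.000 / 0.931)² = 2 × 3.222² = 2 × 10.38 = 20.8.
Round up to the next whole participant.

n = 21 per group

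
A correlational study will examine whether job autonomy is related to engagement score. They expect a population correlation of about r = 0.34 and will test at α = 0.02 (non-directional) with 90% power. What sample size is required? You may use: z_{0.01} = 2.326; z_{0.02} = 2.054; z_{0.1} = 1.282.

Fisher's z: C = ½·ln((1+r)/(1−r)) = ½·ln(2.0303) = 0.3541.
n = ((z_{α/2} + z_β)/C)² + 3.
(2.326 + 1.282) / 0.3541 = 3.608 / 0.3541 = 10.189.
n = 10.189² + 3 = 103.82 + 3 = 106.8.
Round up.

n = 107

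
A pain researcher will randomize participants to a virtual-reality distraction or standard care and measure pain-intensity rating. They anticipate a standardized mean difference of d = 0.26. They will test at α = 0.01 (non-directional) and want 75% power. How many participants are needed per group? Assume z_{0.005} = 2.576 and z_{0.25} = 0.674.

n = 313 per group

For two independent groups with equal n: n = 2·((z_{α/2} + z_β) / d)².
z_{α/2} + z_β = 2.576 + 0.674 = 3.250.
n = 2 × (3.250 / 0.26)² = 2 × 12.500² = 2 × 156.25 = 312.5.
Round up to the next whole participant.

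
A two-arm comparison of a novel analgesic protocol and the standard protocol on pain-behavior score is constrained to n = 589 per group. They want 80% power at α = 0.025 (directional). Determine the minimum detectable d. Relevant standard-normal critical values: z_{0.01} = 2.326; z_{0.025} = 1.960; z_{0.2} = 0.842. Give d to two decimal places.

d_min ≈ 0.16

For two independent groups of n = 589 each: d_min = (z_{α} + z_β)·√(2/n).
z-sum = 1.960 + 0.842 = 2.802.
d_min = 2.802 × √(2/589) = 2.802 × 0.0583 = 0.163.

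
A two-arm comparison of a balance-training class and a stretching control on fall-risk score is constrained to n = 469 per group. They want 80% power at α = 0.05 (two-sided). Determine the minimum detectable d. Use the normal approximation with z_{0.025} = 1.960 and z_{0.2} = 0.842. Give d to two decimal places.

d_min ≈ 0.18

For two independent groups of n = 469 each: d_min = (z_{α/2} + z_β)·√(2/n).
z-sum = 1.960 + 0.842 = 2.802.
d_min = 2.802 × √(2/469) = 2.802 × 0.0653 = 0.183.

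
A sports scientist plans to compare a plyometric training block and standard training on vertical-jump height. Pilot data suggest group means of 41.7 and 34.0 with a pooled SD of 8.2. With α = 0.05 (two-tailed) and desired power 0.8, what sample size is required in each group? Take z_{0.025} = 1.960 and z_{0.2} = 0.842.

Cohen's d = |M₁ − M₂| / SD_pooled = |41.7 − 34.0| / 8.2 = 7.7 / 8.2 = 0.939.
For two independent groups with equal n: n = 2·((z_{α/2} + z_β) / d)².
z_{α/2} + z_β = 1.960 + 0.842 = 2.802.
n = 2 × (2.802 / 0.939)² = 2 × 2.984² = 2 × 8.90 = 17.8.
Round up to the next whole participant.

n = 18 per group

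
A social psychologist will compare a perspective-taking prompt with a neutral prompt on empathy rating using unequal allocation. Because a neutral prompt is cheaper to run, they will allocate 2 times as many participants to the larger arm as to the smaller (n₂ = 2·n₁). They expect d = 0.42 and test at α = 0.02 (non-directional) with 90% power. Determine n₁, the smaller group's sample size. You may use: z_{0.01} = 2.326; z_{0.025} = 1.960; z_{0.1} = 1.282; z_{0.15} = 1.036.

n₁ = 111

With allocation ratio k = n₂/n₁ = 2, Var(x̄₁−x̄₂) = σ²(1/n₁ + 1/(k·n₁)) = σ²·(k+1)/(k·n₁).
So n₁ = (1 + 1/k)·((z_{α/2} + z_β)/d)² = 1.500 × (3.608/0.42)².
n₁ = 1.500 × 73.80 = 110.7.
Round up: n₁ = 111, giving n₂ = 2 × 111 = 222.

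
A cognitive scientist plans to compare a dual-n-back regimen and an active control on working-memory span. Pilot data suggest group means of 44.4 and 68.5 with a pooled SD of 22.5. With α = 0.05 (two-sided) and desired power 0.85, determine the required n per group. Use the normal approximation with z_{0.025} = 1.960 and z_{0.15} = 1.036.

n = 16 per group

Cohen's d = |M₁ − M₂| / SD_pooled = |44.4 − 68.5| / 22.5 = 24.1 / 22.5 = 1.071.
For two independent groups with equal n: n = 2·((z_{α/2} + z_β) / d)².
z_{α/2} + z_β = 1.960 + 1.036 = 2.996.
n = 2 × (2.996 / 1.071)² = 2 × 2.797² = 2 × 7.83 = 15.7.
Round up to the next whole participant.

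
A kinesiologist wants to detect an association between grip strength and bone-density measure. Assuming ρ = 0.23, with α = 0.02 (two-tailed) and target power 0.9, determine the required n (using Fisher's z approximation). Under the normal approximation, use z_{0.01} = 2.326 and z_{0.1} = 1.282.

Fisher's z: C = ½·ln((1+r)/(1−r)) = ½·ln(1.5974) = 0.2342.
n = ((z_{α/2} + z_β)/C)² + 3.
(2.326 + 1.282) / 0.2342 = 3.608 / 0.2342 = 15.406.
n = 15.406² + 3 = 237.33 + 3 = 240.3.
Round up.

n = 241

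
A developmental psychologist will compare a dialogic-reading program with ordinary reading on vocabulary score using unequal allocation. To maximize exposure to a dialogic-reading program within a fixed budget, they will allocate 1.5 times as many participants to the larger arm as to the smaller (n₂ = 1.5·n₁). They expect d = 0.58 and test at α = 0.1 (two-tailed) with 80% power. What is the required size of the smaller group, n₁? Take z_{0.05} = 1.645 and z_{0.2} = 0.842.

With allocation ratio k = n₂/n₁ = 1.5, Var(x̄₁−x̄₂) = σ²(1/n₁ + 1/(k·n₁)) = σ²·(k+1)/(k·n₁).
So n₁ = (1 + 1/k)·((z_{α/2} + z_β)/d)² = 1.667 × (2.487/0.58)².
n₁ = 1.667 × 18.39 = 30.6.
Round up: n₁ = 31, giving n₂ = ⌈1.5 × 31⌉ = ⌈46.5⌉ = 47.

n₁ = 31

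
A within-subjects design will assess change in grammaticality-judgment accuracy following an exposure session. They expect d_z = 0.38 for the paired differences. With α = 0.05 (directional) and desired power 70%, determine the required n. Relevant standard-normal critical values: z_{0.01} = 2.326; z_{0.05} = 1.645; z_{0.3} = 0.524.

n = 33 pairs

For a paired (one-sample on differences) test: n = ((z_{α} + z_β) / d)².
z_{α} + z_β = 1.645 + 0.524 = 2.169.
n = (2.169 / 0.38)² = 5.708² = 32.58.
Round up.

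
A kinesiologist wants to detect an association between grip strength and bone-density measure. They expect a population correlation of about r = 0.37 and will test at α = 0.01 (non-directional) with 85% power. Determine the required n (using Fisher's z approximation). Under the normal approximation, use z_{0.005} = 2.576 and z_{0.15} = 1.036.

n = 90

Fisher's z: C = ½·ln((1+r)/(1−r)) = ½·ln(2.1746) = 0.3884.
n = ((z_{α/2} + z_β)/C)² + 3.
(2.576 + 1.036) / 0.3884 = 3.612 / 0.3884 = 9.300.
n = 9.300² + 3 = 86.48 + 3 = 89.5.
Round up.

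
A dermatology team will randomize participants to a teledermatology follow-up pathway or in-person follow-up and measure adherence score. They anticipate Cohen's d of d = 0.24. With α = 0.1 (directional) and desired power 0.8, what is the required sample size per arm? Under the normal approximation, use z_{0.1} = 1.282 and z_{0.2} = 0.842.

For two independent groups with equal n: n = 2·((z_{α} + z_β) / d)².
z_{α} + z_β = 1.282 + 0.842 = 2.124.
n = 2 × (2.124 / 0.24)² = 2 × 8.850² = 2 × 78.32 = 156.6.
Round up to the next whole participant.

n = 157 per group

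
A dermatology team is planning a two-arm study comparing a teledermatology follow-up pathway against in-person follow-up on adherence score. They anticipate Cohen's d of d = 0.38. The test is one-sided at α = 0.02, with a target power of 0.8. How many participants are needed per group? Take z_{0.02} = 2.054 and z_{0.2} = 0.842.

For two independent groups with equal n: n = 2·((z_{α} + z_β) / d)².
z_{α} + z_β = 2.054 + 0.842 = 2.896.
n = 2 × (2.896 / 0.38)² = 2 × 7.621² = 2 × 58.08 = 116.2.
Round up to the next whole participant.

n = 117 per group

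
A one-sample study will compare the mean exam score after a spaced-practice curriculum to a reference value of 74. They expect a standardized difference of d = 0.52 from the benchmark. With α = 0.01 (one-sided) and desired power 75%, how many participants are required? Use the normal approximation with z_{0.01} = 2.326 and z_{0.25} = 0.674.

For a one-sample test: n = ((z_{α} + z_β) / d)².
z_{α} + z_β = 2.326 + 0.674 = 3.000.
n = (3.000 / 0.52)² = 5.769² = 33.28.
Round up.

n = 34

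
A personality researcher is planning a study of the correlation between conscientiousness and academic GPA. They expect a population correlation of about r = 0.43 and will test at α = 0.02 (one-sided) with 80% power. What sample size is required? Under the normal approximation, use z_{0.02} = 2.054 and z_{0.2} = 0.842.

n = 43

Fisher's z: C = ½·ln((1+r)/(1−r)) = ½·ln(2.5088) = 0.4599.
n = ((z_{α} + z_β)/C)² + 3.
(2.054 + 0.842) / 0.4599 = 2.896 / 0.4599 = 6.297.
n = 6.297² + 3 = 39.65 + 3 = 42.7.
Round up.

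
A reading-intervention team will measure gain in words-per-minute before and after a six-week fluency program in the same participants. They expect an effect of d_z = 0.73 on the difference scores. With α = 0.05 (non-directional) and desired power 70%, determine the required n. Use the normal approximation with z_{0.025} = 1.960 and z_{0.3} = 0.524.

For a paired (one-sample on differences) test: n = ((z_{α/2} + z_β) / d)².
z_{α/2} + z_β = 1.960 + 0.524 = 2.484.
n = (2.484 / 0.73)² = 3.403² = 11.58.
Round up.

n = 12 pairs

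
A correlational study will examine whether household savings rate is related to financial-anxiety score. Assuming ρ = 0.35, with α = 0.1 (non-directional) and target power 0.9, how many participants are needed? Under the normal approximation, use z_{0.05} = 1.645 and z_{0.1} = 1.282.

n = 68

Fisher's z: C = ½·ln((1+r)/(1−r)) = ½·ln(2.0769) = 0.3654.
n = ((z_{α/2} + z_β)/C)² + 3.
(1.645 + 1.282) / 0.3654 = 2.927 / 0.3654 = 8.010.
n = 8.010² + 3 = 64.17 + 3 = 67.2.
Round up.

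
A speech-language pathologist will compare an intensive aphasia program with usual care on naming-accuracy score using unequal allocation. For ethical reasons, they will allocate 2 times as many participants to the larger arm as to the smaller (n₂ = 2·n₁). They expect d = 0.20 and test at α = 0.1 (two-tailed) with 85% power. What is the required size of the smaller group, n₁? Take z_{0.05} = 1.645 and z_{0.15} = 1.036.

With allocation ratio k = n₂/n₁ = 2, Var(x̄₁−x̄₂) = σ²(1/n₁ + 1/(k·n₁)) = σ²·(k+1)/(k·n₁).
So n₁ = (1 + 1/k)·((z_{α/2} + z_β)/d)² = 1.500 × (2.681/0.20)².
n₁ = 1.500 × 179.69 = 269.5.
Round up: n₁ = 270, giving n₂ = 2 × 270 = 540.

n₁ = 270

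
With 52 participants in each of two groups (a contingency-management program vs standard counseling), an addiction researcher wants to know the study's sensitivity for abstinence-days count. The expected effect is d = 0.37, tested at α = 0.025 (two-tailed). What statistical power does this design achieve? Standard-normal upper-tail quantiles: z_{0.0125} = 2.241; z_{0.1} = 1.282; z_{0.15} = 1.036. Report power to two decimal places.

power ≈ 0.36

For two equal groups, power = Φ(d·√(n/2) − z_{α/2}).
d·√(n/2) = 0.37 × √(52/2) = 0.37 × 5.099 = 1.887.
z_β = 1.887 − 2.241 = -0.354.
Power = Φ(-0.354) = 0.362.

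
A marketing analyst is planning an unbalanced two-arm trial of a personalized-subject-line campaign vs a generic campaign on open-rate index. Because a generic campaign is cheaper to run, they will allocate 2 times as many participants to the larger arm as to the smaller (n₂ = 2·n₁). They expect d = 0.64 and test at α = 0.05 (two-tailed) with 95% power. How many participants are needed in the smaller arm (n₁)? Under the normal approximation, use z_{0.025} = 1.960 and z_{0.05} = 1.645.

n₁ = 48

With allocation ratio k = n₂/n₁ = 2, Var(x̄₁−x̄₂) = σ²(1/n₁ + 1/(k·n₁)) = σ²·(k+1)/(k·n₁).
So n₁ = (1 + 1/k)·((z_{α/2} + z_β)/d)² = 1.500 × (3.605/0.64)².
n₁ = 1.500 × 31.73 = 47.6.
Round up: n₁ = 48, giving n₂ = 2 × 48 = 96.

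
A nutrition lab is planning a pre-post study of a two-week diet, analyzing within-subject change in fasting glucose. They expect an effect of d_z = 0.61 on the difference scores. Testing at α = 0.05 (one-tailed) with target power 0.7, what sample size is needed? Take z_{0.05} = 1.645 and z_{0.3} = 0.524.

For a paired (one-sample on differences) test: n = ((z_{α} + z_β) / d)².
z_{α} + z_β = 1.645 + 0.524 = 2.169.
n = (2.169 / 0.61)² = 3.556² = 12.64.
Round up.

n = 13 pairs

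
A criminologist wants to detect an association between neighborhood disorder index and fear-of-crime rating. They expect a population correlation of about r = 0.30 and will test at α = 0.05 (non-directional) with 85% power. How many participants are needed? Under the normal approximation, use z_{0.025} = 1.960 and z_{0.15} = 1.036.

n = 97

Fisher's z: C = ½·ln((1+r)/(1−r)) = ½·ln(1.8571) = 0.3095.
n = ((z_{α/2} + z_β)/C)² + 3.
(1.960 + 1.036) / 0.3095 = 2.996 / 0.3095 = 9.680.
n = 9.680² + 3 = 93.70 + 3 = 96.7.
Round up.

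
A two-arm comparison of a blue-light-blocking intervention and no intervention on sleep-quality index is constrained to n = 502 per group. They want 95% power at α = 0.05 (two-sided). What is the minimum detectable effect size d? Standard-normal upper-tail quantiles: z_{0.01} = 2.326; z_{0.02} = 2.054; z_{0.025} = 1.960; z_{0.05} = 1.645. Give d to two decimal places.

d_min ≈ 0.23

For two independent groups of n = 502 each: d_min = (z_{α/2} + z_β)·√(2/n).
z-sum = 1.960 + 1.645 = 3.605.
d_min = 3.605 × √(2/502) = 3.605 × 0.0631 = 0.228.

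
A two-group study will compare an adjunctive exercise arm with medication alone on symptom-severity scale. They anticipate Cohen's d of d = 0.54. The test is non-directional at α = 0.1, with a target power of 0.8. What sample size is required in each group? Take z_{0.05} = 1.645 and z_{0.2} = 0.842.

n = 43 per group

For two independent groups with equal n: n = 2·((z_{α/2} + z_β) / d)².
z_{α/2} + z_β = 1.645 + 0.842 = 2.487.
n = 2 × (2.487 / 0.54)² = 2 × 4.606² = 2 × 21.21 = 42.4.
Round up to the next whole participant.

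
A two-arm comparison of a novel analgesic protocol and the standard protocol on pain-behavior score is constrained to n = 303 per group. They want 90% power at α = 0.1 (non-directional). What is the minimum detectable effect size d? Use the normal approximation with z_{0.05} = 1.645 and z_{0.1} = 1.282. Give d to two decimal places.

d_min ≈ 0.24

For two independent groups of n = 303 each: d_min = (z_{α/2} + z_β)·√(2/n).
z-sum = 1.645 + 1.282 = 2.927.
d_min = 2.927 × √(2/303) = 2.927 × 0.0812 = 0.238.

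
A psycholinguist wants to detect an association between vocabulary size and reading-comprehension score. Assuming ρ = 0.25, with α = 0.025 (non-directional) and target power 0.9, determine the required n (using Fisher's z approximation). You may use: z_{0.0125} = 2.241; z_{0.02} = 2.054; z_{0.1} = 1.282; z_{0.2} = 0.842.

Fisher's z: C = ½·ln((1+r)/(1−r)) = ½·ln(1.6667) = 0.2554.
n = ((z_{α/2} + z_β)/C)² + 3.
(2.241 + 1.282) / 0.2554 = 3.523 / 0.2554 = 13.794.
n = 13.794² + 3 = 190.28 + 3 = 193.3.
Round up.

n = 194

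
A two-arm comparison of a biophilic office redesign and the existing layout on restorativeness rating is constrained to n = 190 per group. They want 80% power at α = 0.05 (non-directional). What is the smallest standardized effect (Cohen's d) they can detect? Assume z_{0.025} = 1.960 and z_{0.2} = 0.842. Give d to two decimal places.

d_min ≈ 0.29

For two independent groups of n = 190 each: d_min = (z_{α/2} + z_β)·√(2/n).
z-sum = 1.960 + 0.842 = 2.802.
d_min = 2.802 × √(2/190) = 2.802 × 0.1026 = 0.287.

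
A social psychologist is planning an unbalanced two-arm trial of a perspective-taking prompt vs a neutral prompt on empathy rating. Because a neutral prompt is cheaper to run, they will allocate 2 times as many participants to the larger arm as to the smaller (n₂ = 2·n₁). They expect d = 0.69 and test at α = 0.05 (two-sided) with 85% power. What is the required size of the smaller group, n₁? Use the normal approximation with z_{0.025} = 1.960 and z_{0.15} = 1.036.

n₁ = 29

With allocation ratio k = n₂/n₁ = 2, Var(x̄₁−x̄₂) = σ²(1/n₁ + 1/(k·n₁)) = σ²·(k+1)/(k·n₁).
So n₁ = (1 + 1/k)·((z_{α/2} + z_β)/d)² = 1.500 × (2.996/0.69)².
n₁ = 1.500 × 18.85 = 28.3.
Round up: n₁ = 29, giving n₂ = 2 × 29 = 58.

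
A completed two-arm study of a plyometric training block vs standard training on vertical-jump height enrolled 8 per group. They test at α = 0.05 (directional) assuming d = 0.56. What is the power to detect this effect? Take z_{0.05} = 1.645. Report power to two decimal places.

power ≈ 0.30

For two equal groups, power = Φ(d·√(n/2) − z_{α}).
d·√(n/2) = 0.56 × √(8/2) = 0.56 × 2.000 = 1.120.
z_β = 1.120 − 1.645 = -0.525.
Power = Φ(-0.525) = 0.300.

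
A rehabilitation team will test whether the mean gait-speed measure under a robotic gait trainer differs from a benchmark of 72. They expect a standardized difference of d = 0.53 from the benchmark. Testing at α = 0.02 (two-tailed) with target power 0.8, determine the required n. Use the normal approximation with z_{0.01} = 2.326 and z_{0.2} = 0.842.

n = 36

For a one-sample test: n = ((z_{α/2} + z_β) / d)².
z_{α/2} + z_β = 2.326 + 0.842 = 3.168.
n = (3.168 / 0.53)² = 5.977² = 35.73.
Round up.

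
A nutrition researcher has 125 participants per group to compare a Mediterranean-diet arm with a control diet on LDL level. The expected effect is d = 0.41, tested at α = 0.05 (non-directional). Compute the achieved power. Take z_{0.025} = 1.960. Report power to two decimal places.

power ≈ 0.90

For two equal groups, power = Φ(d·√(n/2) − z_{α/2}).
d·√(n/2) = 0.41 × √(125/2) = 0.41 × 7.906 = 3.241.
z_β = 3.241 − 1.960 = 1.281.
Power = Φ(1.281) = 0.900.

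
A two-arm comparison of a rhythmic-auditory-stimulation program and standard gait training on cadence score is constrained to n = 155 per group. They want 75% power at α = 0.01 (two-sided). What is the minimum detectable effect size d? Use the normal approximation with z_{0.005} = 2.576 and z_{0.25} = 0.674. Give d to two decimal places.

For two independent groups of n = 155 each: d_min = (z_{α/2} + z_β)·√(2/n).
z-sum = 2.576 + 0.674 = 3.250.
d_min = 3.250 × √(2/155) = 3.250 × 0.1136 = 0.369.

d_min ≈ 0.37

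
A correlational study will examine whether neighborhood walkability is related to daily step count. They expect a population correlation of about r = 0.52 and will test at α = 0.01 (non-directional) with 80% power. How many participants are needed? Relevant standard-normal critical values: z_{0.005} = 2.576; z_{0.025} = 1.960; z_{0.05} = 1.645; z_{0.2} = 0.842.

Fisher's z: C = ½·ln((1+r)/(1−r)) = ½·ln(3.1667) = 0.5763.
n = ((z_{α/2} + z_β)/C)² + 3.
(2.576 + 0.842) / 0.5763 = 3.418 / 0.5763 = 5.931.
n = 5.931² + 3 = 35.18 + 3 = 38.2.
Round up.

n = 39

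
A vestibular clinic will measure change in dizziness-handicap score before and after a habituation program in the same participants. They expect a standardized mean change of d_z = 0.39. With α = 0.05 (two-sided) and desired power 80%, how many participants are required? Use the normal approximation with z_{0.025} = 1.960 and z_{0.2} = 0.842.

For a paired (one-sample on differences) test: n = ((z_{α/2} + z_β) / d)².
z_{α/2} + z_β = 1.960 + 0.842 = 2.802.
n = (2.802 / 0.39)² = 7.185² = 51.62.
Round up.

n = 52 pairs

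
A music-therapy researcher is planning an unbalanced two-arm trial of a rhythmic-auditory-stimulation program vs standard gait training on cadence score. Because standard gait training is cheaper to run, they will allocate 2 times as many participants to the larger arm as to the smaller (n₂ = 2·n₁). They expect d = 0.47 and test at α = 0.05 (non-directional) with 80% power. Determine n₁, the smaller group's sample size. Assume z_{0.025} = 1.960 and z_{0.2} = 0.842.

n₁ = 54

With allocation ratio k = n₂/n₁ = 2, Var(x̄₁−x̄₂) = σ²(1/n₁ + 1/(k·n₁)) = σ²·(k+1)/(k·n₁).
So n₁ = (1 + 1/k)·((z_{α/2} + z_β)/d)² = 1.500 × (2.802/0.47)².
n₁ = 1.500 × 35.54 = 53.3.
Round up: n₁ = 54, giving n₂ = 2 × 54 = 108.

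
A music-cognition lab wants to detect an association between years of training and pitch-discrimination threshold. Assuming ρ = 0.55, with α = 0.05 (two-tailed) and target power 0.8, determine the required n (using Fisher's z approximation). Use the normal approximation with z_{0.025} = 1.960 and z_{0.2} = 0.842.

Fisher's z: C = ½·ln((1+r)/(1−r)) = ½·ln(3.4444) = 0.6184.
n = ((z_{α/2} + z_β)/C)² + 3.
(1.960 + 0.842) / 0.6184 = 2.802 / 0.6184 = 4.531.
n = 4.531² + 3 = 20.53 + 3 = 23.5.
Round up.

n = 24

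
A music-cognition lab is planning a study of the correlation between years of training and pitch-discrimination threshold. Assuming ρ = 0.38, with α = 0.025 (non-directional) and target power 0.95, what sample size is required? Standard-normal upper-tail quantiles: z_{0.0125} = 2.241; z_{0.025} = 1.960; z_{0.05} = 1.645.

Fisher's z: C = ½·ln((1+r)/(1−r)) = ½·ln(2.2258) = 0.4001.
n = ((z_{α/2} + z_β)/C)² + 3.
(2.241 + 1.645) / 0.4001 = 3.886 / 0.4001 = 9.713.
n = 9.713² + 3 = 94.33 + 3 = 97.3.
Round up.

n = 98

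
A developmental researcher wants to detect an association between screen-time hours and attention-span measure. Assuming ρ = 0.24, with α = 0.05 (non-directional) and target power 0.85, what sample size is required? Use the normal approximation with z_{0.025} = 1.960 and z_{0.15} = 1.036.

Fisher's z: C = ½·ln((1+r)/(1−r)) = ½·ln(1.6316) = 0.2448.
n = ((z_{α/2} + z_β)/C)² + 3.
(1.960 + 1.036) / 0.2448 = 2.996 / 0.2448 = 12.239.
n = 12.239² + 3 = 149.78 + 3 = 152.8.
Round up.

n = 153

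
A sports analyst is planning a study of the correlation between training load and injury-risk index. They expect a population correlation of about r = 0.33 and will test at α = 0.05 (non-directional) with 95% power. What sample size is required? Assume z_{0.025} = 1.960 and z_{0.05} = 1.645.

n = 114

Fisher's z: C = ½·ln((1+r)/(1−r)) = ½·ln(1.9851) = 0.3428.
n = ((z_{α/2} + z_β)/C)² + 3.
(1.960 + 1.645) / 0.3428 = 3.605 / 0.3428 = 10.516.
n = 10.516² + 3 = 110.59 + 3 = 113.6.
Round up.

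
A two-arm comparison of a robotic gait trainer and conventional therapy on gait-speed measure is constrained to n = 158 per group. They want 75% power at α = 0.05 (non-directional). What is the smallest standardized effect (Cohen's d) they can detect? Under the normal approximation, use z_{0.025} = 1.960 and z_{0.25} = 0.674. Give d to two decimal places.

For two independent groups of n = 158 each: d_min = (z_{α/2} + z_β)·√(2/n).
z-sum = 1.960 + 0.674 = 2.634.
d_min = 2.634 × √(2/158) = 2.634 × 0.1125 = 0.296.

d_min ≈ 0.30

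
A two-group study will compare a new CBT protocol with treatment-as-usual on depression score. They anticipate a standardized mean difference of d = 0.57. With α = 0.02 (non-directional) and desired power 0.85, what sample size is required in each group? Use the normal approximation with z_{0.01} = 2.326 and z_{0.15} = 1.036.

n = 70 per group

For two independent groups with equal n: n = 2·((z_{α/2} + z_β) / d)².
z_{α/2} + z_β = 2.326 + 1.036 = 3.362.
n = 2 × (3.362 / 0.57)² = 2 × 5.898² = 2 × 34.79 = 69.6.
Round up to the next whole participant.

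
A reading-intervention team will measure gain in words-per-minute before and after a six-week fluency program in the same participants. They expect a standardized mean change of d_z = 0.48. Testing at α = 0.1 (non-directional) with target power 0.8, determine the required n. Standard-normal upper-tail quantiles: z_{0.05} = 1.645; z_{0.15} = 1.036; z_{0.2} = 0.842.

For a paired (one-sample on differences) test: n = ((z_{α/2} + z_β) / d)².
z_{α/2} + z_β = 1.645 + 0.842 = 2.487.
n = (2.487 / 0.48)² = 5.181² = 26.85.
Round up.

n = 27 pairs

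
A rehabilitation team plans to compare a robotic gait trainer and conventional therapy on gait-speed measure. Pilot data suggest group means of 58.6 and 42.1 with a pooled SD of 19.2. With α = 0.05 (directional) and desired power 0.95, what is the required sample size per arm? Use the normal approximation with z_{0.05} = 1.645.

n = 30 per group

Cohen's d = |M₁ − M₂| / SD_pooled = |58.6 − 42.1| / 19.2 = 16.5 / 19.2 = 0.859.
For two independent groups with equal n: n = 2·((z_{α} + z_β) / d)².
z_{α} + z_β = 1.645 + 1.645 = 3.290.
n = 2 × (3.290 / 0.859)² = 2 × 3.830² = 2 × 14.67 = 29.3.
Round up to the next whole participant.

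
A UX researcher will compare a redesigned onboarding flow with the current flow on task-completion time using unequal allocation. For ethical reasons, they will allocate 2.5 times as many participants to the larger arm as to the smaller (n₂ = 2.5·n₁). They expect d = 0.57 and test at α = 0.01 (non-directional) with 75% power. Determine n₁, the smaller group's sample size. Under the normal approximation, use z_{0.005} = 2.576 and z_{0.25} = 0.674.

With allocation ratio k = n₂/n₁ = 2.5, Var(x̄₁−x̄₂) = σ²(1/n₁ + 1/(k·n₁)) = σ²·(k+1)/(k·n₁).
So n₁ = (1 + 1/k)·((z_{α/2} + z_β)/d)² = 1.400 × (3.250/0.57)².
n₁ = 1.400 × 32.51 = 45.5.
Round up: n₁ = 46, giving n₂ = 2.5 × 46 = 115.

n₁ = 46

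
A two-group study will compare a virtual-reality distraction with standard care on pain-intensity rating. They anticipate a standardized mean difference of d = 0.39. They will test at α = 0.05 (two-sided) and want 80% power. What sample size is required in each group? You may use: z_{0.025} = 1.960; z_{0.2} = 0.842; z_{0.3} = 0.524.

For two independent groups with equal n: n = 2·((z_{α/2} + z_β) / d)².
z_{α/2} + z_β = 1.960 + 0.842 = 2.802.
n = 2 × (2.802 / 0.39)² = 2 × 7.185² = 2 × 51.62 = 103.2.
Round up to the next whole participant.

n = 104 per group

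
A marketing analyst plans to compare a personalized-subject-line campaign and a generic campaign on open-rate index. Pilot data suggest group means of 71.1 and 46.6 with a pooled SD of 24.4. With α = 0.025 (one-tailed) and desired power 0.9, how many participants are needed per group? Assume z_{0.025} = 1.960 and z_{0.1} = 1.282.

Cohen's d = |M₁ − M₂| / SD_pooled = |71.1 − 46.6| / 24.4 = 24.5 / 24.4 = 1.004.
For two independent groups with equal n: n = 2·((z_{α} + z_β) / d)².
z_{α} + z_β = 1.960 + 1.282 = 3.242.
n = 2 × (3.242 / 1.004)² = 2 × 3.229² = 2 × 10.43 = 20.9.
Round up to the next whole participant.

n = 21 per group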